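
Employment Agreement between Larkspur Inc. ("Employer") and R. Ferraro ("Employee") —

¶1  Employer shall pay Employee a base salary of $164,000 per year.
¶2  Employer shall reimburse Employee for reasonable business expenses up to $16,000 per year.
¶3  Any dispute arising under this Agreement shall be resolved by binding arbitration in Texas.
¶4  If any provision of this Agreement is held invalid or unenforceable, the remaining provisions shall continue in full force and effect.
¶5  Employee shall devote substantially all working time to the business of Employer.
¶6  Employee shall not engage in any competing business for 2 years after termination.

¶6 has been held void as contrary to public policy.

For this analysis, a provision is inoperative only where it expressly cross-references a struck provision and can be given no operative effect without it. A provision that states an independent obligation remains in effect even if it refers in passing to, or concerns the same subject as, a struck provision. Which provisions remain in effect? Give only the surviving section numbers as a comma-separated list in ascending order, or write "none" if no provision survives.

1, 2, 3, 4, 5

¶6 is struck. Nothing else in the Agreement is defined by reference to ¶6. Under the severability clause in ¶4, the remaining provisions continue in force. ¶1, ¶2, ¶3, ¶4, and ¶5 remain in effect.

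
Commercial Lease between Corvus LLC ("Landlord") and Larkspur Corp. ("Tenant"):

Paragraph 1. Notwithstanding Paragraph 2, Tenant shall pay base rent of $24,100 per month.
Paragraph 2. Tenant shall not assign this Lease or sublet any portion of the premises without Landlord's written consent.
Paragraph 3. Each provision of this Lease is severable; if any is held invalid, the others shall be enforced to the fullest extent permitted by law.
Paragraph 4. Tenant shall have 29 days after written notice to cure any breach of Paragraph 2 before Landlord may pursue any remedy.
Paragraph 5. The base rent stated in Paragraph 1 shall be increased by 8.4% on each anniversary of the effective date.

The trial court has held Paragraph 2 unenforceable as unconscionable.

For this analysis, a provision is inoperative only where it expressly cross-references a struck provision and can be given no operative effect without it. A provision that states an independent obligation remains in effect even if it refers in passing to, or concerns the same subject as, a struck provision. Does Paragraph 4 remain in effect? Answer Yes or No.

No

Paragraph 2 is struck. Paragraph 4 operates only by reference to Paragraph 2, so it falls with Paragraph 2. Although Paragraph 1 refers to Paragraph 2, its operative terms do not depend on Paragraph 2, so it remains in effect. Under the severability clause in Paragraph 3, the remaining provisions continue in force. Paragraph 1, Paragraph 3, and Paragraph 5 remain in effect. Paragraph 4 is among the inoperative provisions, so the answer is no.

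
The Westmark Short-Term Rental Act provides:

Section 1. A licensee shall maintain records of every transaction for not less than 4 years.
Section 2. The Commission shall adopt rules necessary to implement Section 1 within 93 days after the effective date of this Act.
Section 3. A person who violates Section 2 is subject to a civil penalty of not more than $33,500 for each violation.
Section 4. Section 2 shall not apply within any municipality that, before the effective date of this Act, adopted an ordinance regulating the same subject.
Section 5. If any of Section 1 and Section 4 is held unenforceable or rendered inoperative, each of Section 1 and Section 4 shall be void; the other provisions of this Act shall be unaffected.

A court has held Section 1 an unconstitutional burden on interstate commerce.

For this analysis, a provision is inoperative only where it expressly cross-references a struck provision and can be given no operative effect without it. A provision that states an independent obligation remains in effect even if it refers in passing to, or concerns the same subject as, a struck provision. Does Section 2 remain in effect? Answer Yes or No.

No

Section 1 is struck. Section 2 has no operative effect of its own apart from Section 1 and is therefore inoperative. Section 3 has no operative effect of its own apart from Section 2 and is therefore inoperative. Section 4 merely fixes the local-preemption carve-out from Section 2; with Section 2 gone it has nothing to operate on and falls away. Section 5 declares Section 1 and Section 4 mutually dependent; since one of them has fallen, all of them are of no effect. The remainder continues in force under Section 5. Only Section 5 remains in effect. Section 2 is among the inoperative provisions, so the answer is no.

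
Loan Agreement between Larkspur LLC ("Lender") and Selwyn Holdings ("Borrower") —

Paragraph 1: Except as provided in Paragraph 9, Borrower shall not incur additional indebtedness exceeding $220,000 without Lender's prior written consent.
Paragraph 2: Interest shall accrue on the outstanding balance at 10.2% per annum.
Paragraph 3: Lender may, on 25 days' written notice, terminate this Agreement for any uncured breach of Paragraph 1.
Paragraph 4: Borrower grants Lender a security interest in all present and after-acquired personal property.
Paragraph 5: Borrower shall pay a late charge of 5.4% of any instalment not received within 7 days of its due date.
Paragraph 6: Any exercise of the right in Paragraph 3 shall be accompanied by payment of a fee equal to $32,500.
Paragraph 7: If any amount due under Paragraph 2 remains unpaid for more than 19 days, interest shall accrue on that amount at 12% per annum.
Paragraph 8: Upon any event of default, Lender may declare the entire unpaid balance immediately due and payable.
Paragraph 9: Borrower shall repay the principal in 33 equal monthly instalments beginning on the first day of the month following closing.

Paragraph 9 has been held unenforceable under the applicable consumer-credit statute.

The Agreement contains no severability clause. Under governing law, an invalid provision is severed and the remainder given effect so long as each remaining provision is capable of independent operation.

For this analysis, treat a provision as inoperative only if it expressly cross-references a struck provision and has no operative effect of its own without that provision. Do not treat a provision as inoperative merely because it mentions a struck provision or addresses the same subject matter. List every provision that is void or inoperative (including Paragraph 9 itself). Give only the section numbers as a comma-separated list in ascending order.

9

Paragraph 9 is struck. Although Paragraph 1 refers to Paragraph 9, its operative terms do not depend on Paragraph 9, so it remains in effect. No other provision's operative terms depend on Paragraph 9. With no severability clause, the stated default rule severs what cannot stand and enforces each remaining provision that can operate on its own. That leaves Paragraph 1, Paragraph 2, Paragraph 3, Paragraph 4, Paragraph 5, Paragraph 6, Paragraph 7, and Paragraph 8 in effect.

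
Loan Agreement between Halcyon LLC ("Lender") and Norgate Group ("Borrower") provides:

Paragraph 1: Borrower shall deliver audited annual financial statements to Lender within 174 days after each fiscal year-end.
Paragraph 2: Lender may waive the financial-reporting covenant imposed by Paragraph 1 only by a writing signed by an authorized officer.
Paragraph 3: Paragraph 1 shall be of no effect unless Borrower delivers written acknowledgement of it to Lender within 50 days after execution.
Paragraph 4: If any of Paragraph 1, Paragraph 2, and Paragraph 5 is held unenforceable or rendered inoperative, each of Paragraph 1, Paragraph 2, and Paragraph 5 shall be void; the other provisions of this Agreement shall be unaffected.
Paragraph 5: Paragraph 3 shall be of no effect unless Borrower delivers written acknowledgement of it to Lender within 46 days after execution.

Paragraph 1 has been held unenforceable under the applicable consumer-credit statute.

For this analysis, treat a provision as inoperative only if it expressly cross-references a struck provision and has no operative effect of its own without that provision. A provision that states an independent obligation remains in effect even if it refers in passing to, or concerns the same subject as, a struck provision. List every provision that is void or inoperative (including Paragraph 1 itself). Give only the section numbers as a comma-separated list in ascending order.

1, 2, 3, 5

Paragraph 1 is struck. Paragraph 2 has no operative effect of its own apart from Paragraph 1 and is therefore inoperative. Paragraph 3 merely fixes the acknowledgement condition for Paragraph 1; with Paragraph 1 gone it has nothing to operate on and falls away. Paragraph 5 merely fixes the acknowledgement condition for Paragraph 3; with Paragraph 3 gone it has nothing to operate on and falls away. Paragraph 4 declares Paragraph 1, Paragraph 2, and Paragraph 5 mutually dependent; since one of them has fallen, all of them are of no effect. The remainder continues in force under Paragraph 4. Only Paragraph 4 remains in effect.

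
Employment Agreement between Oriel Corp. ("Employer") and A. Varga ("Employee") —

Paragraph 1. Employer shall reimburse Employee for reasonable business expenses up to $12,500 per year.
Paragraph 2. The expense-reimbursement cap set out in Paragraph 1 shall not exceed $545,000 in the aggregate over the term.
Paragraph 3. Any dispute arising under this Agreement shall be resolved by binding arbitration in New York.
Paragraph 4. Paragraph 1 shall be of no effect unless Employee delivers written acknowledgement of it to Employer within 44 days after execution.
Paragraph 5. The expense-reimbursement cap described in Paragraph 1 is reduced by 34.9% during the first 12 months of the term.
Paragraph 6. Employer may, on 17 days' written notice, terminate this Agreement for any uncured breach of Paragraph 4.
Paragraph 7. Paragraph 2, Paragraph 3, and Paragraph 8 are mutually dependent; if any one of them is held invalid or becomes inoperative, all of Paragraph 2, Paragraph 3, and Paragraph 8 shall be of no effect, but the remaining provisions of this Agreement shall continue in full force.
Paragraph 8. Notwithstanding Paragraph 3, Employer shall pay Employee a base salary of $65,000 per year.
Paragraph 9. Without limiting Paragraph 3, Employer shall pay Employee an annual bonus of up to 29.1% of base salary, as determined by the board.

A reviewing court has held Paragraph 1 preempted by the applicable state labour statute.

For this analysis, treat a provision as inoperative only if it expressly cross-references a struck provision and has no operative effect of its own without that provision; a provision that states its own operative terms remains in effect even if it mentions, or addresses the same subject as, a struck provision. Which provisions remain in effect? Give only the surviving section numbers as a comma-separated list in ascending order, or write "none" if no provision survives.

Paragraph 1 is struck. Paragraph 2 does nothing except set the aggregate cap on the expense-reimbursement cap by reference to Paragraph 1; with Paragraph 1 gone it has no independent effect and is inoperative. The only function of Paragraph 4 is the acknowledgement condition for Paragraph 1, so it cannot stand once Paragraph 1 is removed. Paragraph 5 has no operative effect of its own apart from Paragraph 1 and is therefore inoperative. The only function of Paragraph 6 is the termination right for breach of Paragraph 4, so it cannot stand once Paragraph 4 is removed. Although Paragraph 9 refers to Paragraph 3, its operative terms do not depend on Paragraph 3, so it remains in effect. Paragraph 7 declares Paragraph 2, Paragraph 3, and Paragraph 8 mutually dependent; since one of them has fallen, all of them are of no effect. That brings down Paragraph 3 and Paragraph 8 as well. The remainder continues in force under Paragraph 7. Paragraph 7 and Paragraph 9 remain in effect.

7, 9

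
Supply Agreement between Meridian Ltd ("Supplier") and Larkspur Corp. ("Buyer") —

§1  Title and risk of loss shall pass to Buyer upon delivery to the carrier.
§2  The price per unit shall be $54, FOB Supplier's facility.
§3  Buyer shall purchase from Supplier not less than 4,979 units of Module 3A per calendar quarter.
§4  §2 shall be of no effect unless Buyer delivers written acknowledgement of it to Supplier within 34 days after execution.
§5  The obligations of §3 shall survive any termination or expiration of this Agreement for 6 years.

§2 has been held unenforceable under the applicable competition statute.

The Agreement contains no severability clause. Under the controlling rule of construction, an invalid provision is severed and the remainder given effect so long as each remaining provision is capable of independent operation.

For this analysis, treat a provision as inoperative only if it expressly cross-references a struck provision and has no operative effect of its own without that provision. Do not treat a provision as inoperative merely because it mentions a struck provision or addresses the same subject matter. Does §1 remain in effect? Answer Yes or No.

§2 is struck. The only function of §4 is the acknowledgement condition for §2, so it cannot stand once §2 is removed. Under the stated default rule, only provisions that cannot operate independently fall away; the rest are enforced. §1, §3, and §5 remain in effect. §1 is among the surviving provisions, so the answer is yes.

Yes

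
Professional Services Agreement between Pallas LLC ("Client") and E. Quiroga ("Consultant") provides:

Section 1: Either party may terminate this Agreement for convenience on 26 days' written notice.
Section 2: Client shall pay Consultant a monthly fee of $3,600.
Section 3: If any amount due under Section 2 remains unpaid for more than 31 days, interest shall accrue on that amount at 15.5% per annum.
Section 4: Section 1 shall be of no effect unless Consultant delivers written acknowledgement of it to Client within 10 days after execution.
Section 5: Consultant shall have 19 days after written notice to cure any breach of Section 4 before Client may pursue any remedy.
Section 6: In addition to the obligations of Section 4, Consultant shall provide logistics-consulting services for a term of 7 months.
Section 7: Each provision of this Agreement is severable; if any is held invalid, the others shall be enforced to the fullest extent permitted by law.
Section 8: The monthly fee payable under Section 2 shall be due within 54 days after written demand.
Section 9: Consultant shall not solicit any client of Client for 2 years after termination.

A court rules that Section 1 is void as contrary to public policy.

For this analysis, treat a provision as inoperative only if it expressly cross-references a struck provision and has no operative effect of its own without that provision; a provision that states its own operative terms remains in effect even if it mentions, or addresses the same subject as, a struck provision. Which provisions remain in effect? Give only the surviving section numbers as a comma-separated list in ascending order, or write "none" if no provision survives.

2, 3, 6, 7, 8, 9

Section 1 is struck. Section 4 operates only by reference to Section 1, so it falls with Section 1. Section 5 has no operative effect of its own apart from Section 4 and is therefore inoperative. Section 6 mentions Section 4 but its own obligation stands independently of Section 4, so Section 6 is not affected. Under the severability clause in Section 7, the remaining provisions continue in force. Section 2, Section 3, Section 6, Section 7, Section 8, and Section 9 remain in effect.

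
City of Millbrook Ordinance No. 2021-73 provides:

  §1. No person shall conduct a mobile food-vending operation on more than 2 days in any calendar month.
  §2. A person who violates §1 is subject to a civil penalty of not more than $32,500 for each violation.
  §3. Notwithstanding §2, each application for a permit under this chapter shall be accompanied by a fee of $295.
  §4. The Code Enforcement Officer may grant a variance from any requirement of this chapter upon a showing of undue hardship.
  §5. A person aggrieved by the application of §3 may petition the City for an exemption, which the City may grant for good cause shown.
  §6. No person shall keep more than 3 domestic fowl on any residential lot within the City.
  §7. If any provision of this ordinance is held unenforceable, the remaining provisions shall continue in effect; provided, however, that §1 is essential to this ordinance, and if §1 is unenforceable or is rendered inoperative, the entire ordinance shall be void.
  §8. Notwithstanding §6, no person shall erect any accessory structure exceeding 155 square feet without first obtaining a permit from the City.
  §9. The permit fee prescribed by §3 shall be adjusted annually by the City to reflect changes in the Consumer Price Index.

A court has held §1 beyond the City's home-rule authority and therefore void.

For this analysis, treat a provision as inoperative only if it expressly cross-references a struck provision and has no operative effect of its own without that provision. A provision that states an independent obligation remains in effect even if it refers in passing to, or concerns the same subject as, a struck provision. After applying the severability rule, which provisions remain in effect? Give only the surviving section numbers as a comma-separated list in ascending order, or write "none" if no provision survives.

none

§1 is struck. §2 has no operative effect of its own apart from §1 and is therefore inoperative. §7 makes §1 an essential term, and §1 is the provision held invalid; under §7, the entire ordinance is therefore void. No provision of the ordinance survives.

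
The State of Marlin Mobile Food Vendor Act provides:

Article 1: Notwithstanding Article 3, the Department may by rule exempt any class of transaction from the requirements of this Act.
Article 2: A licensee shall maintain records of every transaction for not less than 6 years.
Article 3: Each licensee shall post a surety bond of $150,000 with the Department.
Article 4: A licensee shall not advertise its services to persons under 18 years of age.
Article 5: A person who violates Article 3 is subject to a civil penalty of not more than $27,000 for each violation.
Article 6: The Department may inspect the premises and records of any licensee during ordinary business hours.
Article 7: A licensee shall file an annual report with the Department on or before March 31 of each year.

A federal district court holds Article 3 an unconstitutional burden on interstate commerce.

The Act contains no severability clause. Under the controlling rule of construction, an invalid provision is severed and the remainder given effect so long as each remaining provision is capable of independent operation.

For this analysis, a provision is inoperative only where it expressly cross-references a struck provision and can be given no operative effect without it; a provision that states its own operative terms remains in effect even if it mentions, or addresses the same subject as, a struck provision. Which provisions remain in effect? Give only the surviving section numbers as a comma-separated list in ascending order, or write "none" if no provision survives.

1, 2, 4, 6, 7

Article 3 is struck. The only function of Article 5 is the civil penalty for violating Article 3, so it cannot stand once Article 3 is removed. Article 1 mentions Article 3 but its own obligation stands independently of Article 3, so Article 1 is not affected. Under the stated default rule, only provisions that cannot operate independently fall away; the rest are enforced. The provisions still in force are Article 1, Article 2, Article 4, Article 6, and Article 7.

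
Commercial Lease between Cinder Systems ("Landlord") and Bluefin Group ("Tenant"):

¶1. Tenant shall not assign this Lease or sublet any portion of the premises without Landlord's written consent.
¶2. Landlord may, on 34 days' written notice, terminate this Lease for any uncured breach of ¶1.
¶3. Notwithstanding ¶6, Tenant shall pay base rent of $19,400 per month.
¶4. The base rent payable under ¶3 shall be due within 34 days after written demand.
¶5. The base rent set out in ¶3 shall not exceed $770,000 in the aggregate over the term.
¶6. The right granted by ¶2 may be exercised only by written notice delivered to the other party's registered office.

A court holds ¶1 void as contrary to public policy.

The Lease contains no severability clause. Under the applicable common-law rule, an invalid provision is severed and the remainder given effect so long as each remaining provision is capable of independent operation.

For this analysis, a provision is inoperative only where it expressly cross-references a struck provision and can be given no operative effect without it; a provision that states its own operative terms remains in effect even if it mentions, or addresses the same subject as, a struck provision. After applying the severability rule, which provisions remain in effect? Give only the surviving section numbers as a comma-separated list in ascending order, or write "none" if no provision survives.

3, 4, 5

¶1 is struck. ¶2 operates only by reference to ¶1, so it falls with ¶1. The only function of ¶6 is the notice requirement for ¶2, so it cannot stand once ¶2 is removed. ¶3 mentions ¶6 but its own obligation stands independently of ¶6, so ¶3 is not affected. With no severability clause, the stated default rule severs what cannot stand and enforces each remaining provision that can operate on its own. That leaves ¶3, ¶4, and ¶5 in effect.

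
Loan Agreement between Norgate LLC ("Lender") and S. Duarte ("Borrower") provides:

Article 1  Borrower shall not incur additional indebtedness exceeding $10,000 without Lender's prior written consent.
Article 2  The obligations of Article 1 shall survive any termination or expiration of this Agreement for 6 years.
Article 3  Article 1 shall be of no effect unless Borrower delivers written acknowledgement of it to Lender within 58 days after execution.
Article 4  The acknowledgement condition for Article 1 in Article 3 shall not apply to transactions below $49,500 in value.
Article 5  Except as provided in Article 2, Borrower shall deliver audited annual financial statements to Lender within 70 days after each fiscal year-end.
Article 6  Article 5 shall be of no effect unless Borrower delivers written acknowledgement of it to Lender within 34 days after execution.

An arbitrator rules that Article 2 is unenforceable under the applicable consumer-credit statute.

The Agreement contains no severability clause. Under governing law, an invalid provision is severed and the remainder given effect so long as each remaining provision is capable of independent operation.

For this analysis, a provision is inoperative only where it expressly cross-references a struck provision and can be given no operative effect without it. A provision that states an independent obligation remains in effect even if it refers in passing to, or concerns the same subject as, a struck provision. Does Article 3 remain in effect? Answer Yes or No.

Yes

Article 2 is struck. Article 5 mentions Article 2 but its own obligation stands independently of Article 2, so Article 5 is not affected. Nothing else in the Agreement is defined by reference to Article 2. Under the stated default rule, only provisions that cannot operate independently fall away; the rest are enforced. That leaves Article 1, Article 3, Article 4, Article 5, and Article 6 in effect. Article 3 is among the surviving provisions, so the answer is yes.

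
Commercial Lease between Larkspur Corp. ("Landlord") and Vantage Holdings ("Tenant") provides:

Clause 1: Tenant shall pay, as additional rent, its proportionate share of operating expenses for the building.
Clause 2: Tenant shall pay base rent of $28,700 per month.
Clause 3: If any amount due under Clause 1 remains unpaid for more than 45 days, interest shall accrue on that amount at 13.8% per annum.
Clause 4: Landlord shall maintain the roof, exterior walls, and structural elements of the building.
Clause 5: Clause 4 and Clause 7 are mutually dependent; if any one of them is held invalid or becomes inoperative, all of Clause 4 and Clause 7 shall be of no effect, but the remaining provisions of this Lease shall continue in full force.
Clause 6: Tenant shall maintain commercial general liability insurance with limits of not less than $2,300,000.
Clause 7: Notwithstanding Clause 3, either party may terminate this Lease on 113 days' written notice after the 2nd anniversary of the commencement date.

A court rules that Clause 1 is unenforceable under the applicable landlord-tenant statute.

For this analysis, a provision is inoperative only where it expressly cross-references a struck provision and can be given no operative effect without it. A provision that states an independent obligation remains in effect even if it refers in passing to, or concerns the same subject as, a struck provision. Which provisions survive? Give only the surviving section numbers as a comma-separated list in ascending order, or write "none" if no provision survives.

Clause 1 is struck. Clause 3 has no operative effect of its own apart from Clause 1 and is therefore inoperative. Although Clause 7 refers to Clause 3, its operative terms do not depend on Clause 3, so it remains in effect. Clause 5 ties Clause 4 and Clause 7 together, but none of those is affected here; the remaining provisions continue in force under Clause 5. Clause 2, Clause 4, Clause 5, Clause 6, and Clause 7 remain in effect.

2, 4, 5, 6, 7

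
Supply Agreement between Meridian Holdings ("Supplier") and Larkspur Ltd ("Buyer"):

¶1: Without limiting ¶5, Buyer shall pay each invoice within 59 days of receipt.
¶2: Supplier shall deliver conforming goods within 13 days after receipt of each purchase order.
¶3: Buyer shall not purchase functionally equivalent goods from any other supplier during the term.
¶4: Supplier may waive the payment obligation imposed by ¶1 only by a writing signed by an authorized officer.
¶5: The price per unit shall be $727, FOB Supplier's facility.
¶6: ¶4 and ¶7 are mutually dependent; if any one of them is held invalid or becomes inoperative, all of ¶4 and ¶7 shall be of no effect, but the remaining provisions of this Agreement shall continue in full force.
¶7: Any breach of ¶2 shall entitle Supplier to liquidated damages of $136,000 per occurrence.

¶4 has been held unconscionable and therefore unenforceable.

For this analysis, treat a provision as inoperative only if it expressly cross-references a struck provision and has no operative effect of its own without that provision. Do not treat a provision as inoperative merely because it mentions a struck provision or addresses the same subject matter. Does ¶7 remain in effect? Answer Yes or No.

¶4 is struck. No other provision's operative terms depend on ¶4. ¶6 declares ¶4 and ¶7 mutually dependent; since one of them has fallen, all of them are of no effect. That brings down ¶7 as well. The remainder continues in force under ¶6. That leaves ¶1, ¶2, ¶3, ¶5, and ¶6 in effect. ¶7 is among the inoperative provisions, so the answer is no.

No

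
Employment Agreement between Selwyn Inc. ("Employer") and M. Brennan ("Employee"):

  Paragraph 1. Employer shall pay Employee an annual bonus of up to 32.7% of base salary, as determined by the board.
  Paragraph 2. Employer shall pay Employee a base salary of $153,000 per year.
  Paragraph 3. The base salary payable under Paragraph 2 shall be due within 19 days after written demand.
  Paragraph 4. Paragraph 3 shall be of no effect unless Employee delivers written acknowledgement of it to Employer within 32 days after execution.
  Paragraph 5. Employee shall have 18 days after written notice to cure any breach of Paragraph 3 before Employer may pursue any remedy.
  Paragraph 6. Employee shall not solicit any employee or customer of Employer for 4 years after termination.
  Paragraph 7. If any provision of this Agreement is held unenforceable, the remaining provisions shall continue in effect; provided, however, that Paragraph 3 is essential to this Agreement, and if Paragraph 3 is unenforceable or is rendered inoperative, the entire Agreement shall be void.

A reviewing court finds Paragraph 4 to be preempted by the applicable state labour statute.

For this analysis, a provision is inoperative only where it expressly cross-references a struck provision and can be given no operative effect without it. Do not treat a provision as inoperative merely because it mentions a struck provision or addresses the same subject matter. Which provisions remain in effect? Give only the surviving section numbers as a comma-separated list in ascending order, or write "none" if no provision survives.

1, 2, 3, 5, 6, 7

Paragraph 4 is struck. Nothing else in the Agreement is defined by reference to Paragraph 4. Paragraph 7 makes Paragraph 3 an essential term, but Paragraph 3 is unaffected, so the severability proviso in Paragraph 7 preserves the remaining provisions. The provisions still in force are Paragraph 1, Paragraph 2, Paragraph 3, Paragraph 5, Paragraph 6, and Paragraph 7.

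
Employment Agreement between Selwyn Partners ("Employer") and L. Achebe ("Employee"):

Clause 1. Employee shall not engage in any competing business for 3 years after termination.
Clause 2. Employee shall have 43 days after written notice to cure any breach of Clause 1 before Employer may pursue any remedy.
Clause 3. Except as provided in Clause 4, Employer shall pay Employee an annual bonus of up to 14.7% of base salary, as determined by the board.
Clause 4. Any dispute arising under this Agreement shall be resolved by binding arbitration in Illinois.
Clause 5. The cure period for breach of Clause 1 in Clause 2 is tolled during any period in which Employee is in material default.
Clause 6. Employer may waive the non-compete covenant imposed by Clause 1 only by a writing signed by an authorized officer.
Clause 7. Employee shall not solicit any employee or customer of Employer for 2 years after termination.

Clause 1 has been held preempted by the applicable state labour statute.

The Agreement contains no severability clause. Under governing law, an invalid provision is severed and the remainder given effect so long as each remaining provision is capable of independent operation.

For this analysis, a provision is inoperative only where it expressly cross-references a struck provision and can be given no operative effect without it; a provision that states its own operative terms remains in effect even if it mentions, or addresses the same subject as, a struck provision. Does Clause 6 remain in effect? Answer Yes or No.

No

Clause 1 is struck. Clause 2 has no operative effect of its own apart from Clause 1 and is therefore inoperative. Clause 6 merely fixes the waiver condition for Clause 1; with Clause 1 gone it has nothing to operate on and falls away. Clause 5 has no operative effect of its own apart from Clause 2 and is therefore inoperative. Under the stated default rule, only provisions that cannot operate independently fall away; the rest are enforced. The provisions still in force are Clause 3, Clause 4, and Clause 7. Clause 6 is among the inoperative provisions, so the answer is no.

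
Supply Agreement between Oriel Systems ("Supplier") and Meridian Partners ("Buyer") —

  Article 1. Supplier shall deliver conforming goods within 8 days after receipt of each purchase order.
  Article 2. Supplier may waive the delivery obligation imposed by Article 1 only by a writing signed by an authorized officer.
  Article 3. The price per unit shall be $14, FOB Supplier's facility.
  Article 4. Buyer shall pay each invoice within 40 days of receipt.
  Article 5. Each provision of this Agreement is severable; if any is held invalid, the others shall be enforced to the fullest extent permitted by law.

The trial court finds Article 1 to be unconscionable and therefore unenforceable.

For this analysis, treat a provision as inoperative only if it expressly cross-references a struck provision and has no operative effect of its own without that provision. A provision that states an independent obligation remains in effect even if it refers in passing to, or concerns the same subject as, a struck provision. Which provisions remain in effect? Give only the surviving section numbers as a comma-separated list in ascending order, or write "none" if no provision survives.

Article 1 is struck. Article 2 operates only by reference to Article 1, so it falls with Article 1. Article 5 is a severability clause and preserves every provision that can still be given independent effect. That leaves Article 3, Article 4, and Article 5 in effect.

3, 4, 5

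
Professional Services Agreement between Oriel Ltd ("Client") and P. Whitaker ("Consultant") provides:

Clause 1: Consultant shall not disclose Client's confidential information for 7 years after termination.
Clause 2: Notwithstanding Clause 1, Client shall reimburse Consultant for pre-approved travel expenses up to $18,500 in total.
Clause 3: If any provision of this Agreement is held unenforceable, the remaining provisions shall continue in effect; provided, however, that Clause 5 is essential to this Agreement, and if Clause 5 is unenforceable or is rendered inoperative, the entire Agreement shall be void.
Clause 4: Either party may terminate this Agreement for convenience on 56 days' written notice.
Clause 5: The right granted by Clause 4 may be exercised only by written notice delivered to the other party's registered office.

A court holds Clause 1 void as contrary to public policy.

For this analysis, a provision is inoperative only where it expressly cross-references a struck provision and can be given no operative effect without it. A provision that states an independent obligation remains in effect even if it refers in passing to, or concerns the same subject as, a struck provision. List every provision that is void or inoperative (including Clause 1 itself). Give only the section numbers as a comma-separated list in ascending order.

1

Clause 1 is struck. Clause 2 mentions Clause 1 but its own obligation stands independently of Clause 1, so Clause 2 is not affected. Nothing else in the Agreement is defined by reference to Clause 1. Clause 3 makes Clause 5 an essential term, but Clause 5 is unaffected, so the severability proviso in Clause 3 preserves the remaining provisions. Clause 2, Clause 3, Clause 4, and Clause 5 remain in effect.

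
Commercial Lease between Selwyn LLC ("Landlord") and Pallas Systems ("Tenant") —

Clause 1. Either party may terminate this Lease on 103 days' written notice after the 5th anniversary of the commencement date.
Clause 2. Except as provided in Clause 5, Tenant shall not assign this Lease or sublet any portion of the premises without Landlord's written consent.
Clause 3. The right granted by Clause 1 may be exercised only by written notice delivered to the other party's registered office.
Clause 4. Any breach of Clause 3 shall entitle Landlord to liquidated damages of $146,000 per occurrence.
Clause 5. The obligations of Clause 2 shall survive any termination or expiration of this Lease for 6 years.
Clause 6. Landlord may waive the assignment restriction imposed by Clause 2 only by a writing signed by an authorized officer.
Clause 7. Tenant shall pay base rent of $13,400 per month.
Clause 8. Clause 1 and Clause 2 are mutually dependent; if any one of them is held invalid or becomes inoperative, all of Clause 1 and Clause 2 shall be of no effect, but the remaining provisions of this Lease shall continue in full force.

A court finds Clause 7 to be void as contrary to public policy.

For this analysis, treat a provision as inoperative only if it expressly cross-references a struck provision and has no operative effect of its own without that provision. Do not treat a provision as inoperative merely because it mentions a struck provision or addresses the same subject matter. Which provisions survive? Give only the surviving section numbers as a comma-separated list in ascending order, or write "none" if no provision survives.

Clause 7 is struck. Nothing else in the Lease is defined by reference to Clause 7. Clause 8 ties Clause 1 and Clause 2 together, but none of those is affected here; the remaining provisions continue in force under Clause 8. The provisions still in force are Clause 1, Clause 2, Clause 3, Clause 4, Clause 5, Clause 6, and Clause 8.

1, 2, 3, 4, 5, 6, 8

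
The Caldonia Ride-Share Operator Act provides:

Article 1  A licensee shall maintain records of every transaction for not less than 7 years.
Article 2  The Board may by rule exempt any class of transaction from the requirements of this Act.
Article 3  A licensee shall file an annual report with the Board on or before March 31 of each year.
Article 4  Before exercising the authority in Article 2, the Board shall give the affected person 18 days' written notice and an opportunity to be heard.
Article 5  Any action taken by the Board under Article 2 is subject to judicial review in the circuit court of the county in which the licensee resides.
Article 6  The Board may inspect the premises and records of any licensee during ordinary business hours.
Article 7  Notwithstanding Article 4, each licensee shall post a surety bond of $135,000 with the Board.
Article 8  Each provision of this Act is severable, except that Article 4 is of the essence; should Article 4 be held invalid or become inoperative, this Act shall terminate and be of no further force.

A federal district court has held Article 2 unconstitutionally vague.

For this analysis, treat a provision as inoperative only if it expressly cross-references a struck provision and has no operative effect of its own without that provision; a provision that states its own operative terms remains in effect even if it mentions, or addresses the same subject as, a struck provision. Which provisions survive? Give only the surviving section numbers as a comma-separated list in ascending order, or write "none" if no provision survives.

Article 2 is struck. Article 4 has no operative effect of its own apart from Article 2 and is therefore inoperative. Article 5 has no operative effect of its own apart from Article 2 and is therefore inoperative. Article 8 makes Article 4 an essential term, and Article 4 has been rendered inoperative by the cascade; under Article 8, the entire Act is therefore void. No provision of the Act survives.

none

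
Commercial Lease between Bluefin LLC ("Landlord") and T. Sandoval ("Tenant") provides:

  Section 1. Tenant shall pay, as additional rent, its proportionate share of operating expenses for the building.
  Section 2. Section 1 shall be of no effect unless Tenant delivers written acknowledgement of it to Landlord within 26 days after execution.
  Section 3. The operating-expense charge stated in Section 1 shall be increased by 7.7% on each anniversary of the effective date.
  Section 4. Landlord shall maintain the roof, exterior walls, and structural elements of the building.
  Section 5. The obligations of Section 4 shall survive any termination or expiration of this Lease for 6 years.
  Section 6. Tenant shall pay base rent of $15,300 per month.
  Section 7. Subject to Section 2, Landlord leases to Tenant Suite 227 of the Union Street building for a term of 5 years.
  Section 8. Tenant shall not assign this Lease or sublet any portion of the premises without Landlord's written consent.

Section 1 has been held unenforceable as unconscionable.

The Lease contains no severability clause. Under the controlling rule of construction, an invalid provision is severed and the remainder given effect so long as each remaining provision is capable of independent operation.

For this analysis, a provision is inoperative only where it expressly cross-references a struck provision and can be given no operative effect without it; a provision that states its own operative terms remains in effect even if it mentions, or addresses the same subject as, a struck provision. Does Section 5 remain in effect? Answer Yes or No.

Yes

Section 1 is struck. Section 2 has no operative effect of its own apart from Section 1 and is therefore inoperative. Section 3 has no operative effect of its own apart from Section 1 and is therefore inoperative. Section 7 mentions Section 2 but its own obligation stands independently of Section 2, so Section 7 is not affected. With no severability clause, the stated default rule severs what cannot stand and enforces each remaining provision that can operate on its own. That leaves Section 4, Section 5, Section 6, Section 7, and Section 8 in effect. Section 5 is among the surviving provisions, so the answer is yes.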